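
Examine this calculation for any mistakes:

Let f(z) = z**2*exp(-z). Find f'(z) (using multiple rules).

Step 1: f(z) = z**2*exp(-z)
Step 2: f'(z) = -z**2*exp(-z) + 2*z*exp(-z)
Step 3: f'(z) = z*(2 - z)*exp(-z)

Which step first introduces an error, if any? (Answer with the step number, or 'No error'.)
No error

All steps in this derivation are correct.
The final answer f'(z) = z*(2 - z)*exp(-z) is valid.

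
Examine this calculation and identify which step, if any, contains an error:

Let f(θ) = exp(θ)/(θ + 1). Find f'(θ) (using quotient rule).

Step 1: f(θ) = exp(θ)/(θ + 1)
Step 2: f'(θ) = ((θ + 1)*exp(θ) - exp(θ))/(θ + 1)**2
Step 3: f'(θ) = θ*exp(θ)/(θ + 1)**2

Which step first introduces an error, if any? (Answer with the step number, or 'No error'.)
No error

All steps in this derivation are correct.
The final answer f'(θ) = θ*exp(θ)/(θ + 1)**2 is valid.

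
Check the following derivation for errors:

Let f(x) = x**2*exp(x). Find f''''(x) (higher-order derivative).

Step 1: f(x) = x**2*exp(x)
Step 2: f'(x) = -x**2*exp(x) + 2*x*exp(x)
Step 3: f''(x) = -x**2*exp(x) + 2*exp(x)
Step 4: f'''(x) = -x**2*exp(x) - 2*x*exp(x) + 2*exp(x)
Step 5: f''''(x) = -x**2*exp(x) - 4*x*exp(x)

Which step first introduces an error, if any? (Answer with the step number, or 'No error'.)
Step 2

Step 2 is incorrect due to a sign flip.
The step shows: -x**2*exp(x) + 2*x*exp(x)
The correct value should be: x**2*exp(x) + 2*x*exp(x)

Explanation: The sign of one term was flipped: the term x**2*exp(x) was incorrectly written as -x**2*exp(x)
The later steps are derived from this incorrect expression, so the error originates in Step 2.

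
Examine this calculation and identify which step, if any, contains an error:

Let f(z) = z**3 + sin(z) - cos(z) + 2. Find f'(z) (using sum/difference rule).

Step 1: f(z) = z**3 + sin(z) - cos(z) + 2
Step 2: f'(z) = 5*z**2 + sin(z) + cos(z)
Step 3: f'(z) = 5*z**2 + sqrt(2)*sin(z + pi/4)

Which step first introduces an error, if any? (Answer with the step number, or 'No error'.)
Step 2

Step 2 is incorrect due to a wrong coefficient.
The step shows: 5*z**2 + sin(z) + cos(z)
The correct value should be: 3*z**2 + sin(z) + cos(z)

Explanation: The coefficient 3 was incorrectly written as 5: the term 3*z**2 was incorrectly written as 5*z**2
The later steps are derived from this incorrect expression, so the error originates in Step 2.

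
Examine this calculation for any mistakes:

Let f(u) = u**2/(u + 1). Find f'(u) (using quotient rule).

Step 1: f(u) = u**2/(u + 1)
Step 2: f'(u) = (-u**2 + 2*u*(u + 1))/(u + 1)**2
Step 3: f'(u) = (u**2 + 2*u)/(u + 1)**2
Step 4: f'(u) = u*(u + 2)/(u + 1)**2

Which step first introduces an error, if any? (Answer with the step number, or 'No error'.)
No error

All steps in this derivation are correct.
The final answer f'(u) = u*(u + 2)/(u + 1)**2 is valid.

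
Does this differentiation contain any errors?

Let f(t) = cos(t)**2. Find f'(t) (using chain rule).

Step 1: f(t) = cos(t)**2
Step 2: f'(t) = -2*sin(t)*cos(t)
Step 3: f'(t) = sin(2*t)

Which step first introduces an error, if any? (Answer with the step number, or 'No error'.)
Step 3

Step 3 is incorrect due to a sign flip.
The step shows: sin(2*t)
The correct value should be: -sin(2*t)

Explanation: The sign of the whole expression was flipped: the term -sin(2*t) was incorrectly written as sin(2*t)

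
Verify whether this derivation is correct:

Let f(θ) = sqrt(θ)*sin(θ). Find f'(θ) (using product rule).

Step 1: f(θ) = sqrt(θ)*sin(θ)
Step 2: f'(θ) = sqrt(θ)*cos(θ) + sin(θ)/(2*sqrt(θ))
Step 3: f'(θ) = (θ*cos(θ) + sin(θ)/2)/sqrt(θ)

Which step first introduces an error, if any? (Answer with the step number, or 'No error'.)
No error

All steps in this derivation are correct.
The final answer f'(θ) = (θ*cos(θ) + sin(θ)/2)/sqrt(θ) is valid.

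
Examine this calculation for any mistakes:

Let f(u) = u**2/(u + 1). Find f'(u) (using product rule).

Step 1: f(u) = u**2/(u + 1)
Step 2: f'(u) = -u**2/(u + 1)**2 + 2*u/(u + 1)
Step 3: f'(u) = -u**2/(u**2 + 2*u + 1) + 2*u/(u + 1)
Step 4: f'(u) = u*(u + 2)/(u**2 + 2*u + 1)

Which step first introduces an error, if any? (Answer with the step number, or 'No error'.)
No error

All steps in this derivation are correct.
The final answer f'(u) = u*(u + 2)/(u**2 + 2*u + 1) is valid.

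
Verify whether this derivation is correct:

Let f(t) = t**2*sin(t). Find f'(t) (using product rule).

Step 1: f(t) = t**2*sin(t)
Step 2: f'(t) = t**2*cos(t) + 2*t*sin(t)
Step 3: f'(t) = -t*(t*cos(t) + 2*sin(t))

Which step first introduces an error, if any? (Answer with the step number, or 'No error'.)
Step 3

Step 3 is incorrect due to a sign flip.
The step shows: -t*(t*cos(t) + 2*sin(t))
The correct value should be: t*(t*cos(t) + 2*sin(t))

Explanation: The sign of the whole expression was flipped: the term t*(t*cos(t) + 2*sin(t)) was incorrectly written as -t*(t*cos(t) + 2*sin(t))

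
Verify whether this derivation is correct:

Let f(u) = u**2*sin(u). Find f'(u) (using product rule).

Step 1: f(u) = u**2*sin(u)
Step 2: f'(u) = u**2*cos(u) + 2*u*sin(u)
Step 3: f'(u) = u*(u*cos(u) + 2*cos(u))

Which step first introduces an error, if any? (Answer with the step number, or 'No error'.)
Step 3

Step 3 is incorrect due to a wrong trig function.
The step shows: u*(u*cos(u) + 2*cos(u))
The correct value should be: u*(u*cos(u) + 2*sin(u))

Explanation: sin(u) was incorrectly written as cos(u): the term u*(u*cos(u) + 2*sin(u)) was incorrectly written as u*(u*cos(u) + 2*cos(u))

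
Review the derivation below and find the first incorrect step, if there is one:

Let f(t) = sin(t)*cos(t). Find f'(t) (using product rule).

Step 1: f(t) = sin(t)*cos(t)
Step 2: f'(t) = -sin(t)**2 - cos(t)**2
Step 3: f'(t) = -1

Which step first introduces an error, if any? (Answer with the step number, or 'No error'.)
Step 2

Step 2 is incorrect due to a sign flip.
The step shows: -sin(t)**2 - cos(t)**2
The correct value should be: -sin(t)**2 + cos(t)**2

Explanation: The sign of one term was flipped: the term cos(t)**2 was incorrectly written as -cos(t)**2
The later steps are derived from this incorrect expression, so the error originates in Step 2.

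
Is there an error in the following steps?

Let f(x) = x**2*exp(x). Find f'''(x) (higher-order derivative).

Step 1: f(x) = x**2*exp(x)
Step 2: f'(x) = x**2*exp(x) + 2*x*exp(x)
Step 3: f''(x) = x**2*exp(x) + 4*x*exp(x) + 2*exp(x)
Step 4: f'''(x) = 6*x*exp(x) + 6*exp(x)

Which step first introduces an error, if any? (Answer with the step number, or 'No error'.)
Step 4

Step 4 is incorrect due to a dropped term.
The step shows: 6*x*exp(x) + 6*exp(x)
The correct value should be: x**2*exp(x) + 6*x*exp(x) + 6*exp(x)

Explanation: A term was dropped: the term x**2*exp(x) was incorrectly omitted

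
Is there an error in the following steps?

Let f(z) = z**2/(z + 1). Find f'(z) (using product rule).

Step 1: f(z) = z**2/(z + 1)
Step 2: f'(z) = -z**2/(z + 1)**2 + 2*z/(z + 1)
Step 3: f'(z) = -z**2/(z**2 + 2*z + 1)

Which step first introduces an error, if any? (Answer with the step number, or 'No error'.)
Step 3

Step 3 is incorrect due to a dropped term.
The step shows: -z**2/(z**2 + 2*z + 1)
The correct value should be: -z**2/(z**2 + 2*z + 1) + 2*z/(z + 1)

Explanation: A term was dropped: the term 2*z/(z + 1) was incorrectly omitted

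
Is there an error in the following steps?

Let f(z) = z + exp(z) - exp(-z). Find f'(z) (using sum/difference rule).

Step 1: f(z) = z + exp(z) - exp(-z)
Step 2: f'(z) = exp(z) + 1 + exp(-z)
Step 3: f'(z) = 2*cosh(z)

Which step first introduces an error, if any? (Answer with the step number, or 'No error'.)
Step 3

Step 3 is incorrect due to a dropped term.
The step shows: 2*cosh(z)
The correct value should be: 2*cosh(z) + 1

Explanation: A term was dropped: the term 1 was incorrectly omitted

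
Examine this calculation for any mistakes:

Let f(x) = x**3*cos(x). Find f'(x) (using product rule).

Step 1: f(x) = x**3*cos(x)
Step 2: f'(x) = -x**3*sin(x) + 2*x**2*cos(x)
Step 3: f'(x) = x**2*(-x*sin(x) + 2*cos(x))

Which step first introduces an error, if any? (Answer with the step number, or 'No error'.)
Step 2

Step 2 is incorrect due to a wrong coefficient.
The step shows: -x**3*sin(x) + 2*x**2*cos(x)
The correct value should be: -x**3*sin(x) + 3*x**2*cos(x)

Explanation: The coefficient 3 was incorrectly written as 2: the term 3*x**2*cos(x) was incorrectly written as 2*x**2*cos(x)
The later steps are derived from this incorrect expression, so the error originates in Step 2.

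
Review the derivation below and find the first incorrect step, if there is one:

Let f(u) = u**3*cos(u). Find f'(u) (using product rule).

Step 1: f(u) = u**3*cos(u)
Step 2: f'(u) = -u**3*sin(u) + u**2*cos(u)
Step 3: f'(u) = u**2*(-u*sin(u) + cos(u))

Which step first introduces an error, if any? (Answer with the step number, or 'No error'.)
Step 2

Step 2 is incorrect due to a wrong coefficient.
The step shows: -u**3*sin(u) + u**2*cos(u)
The correct value should be: -u**3*sin(u) + 3*u**2*cos(u)

Explanation: The coefficient 3 was incorrectly written as 1: the term 3*u**2*cos(u) was incorrectly written as u**2*cos(u)
The later steps are derived from this incorrect expression, so the error originates in Step 2.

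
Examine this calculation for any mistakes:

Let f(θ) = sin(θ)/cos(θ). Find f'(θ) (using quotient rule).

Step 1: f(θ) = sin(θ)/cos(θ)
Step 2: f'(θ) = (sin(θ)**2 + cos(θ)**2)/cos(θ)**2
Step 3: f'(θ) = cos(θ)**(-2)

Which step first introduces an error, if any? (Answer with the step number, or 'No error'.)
No error

All steps in this derivation are correct.
The final answer f'(θ) = cos(θ)**(-2) is valid.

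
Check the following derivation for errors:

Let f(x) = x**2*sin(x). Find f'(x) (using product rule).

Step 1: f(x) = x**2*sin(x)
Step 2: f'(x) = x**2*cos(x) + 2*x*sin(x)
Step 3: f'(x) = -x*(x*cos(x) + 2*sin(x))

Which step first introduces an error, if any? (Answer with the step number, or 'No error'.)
Step 3

Step 3 is incorrect due to a sign flip.
The step shows: -x*(x*cos(x) + 2*sin(x))
The correct value should be: x*(x*cos(x) + 2*sin(x))

Explanation: The sign of the whole expression was flipped: the term x*(x*cos(x) + 2*sin(x)) was incorrectly written as -x*(x*cos(x) + 2*sin(x))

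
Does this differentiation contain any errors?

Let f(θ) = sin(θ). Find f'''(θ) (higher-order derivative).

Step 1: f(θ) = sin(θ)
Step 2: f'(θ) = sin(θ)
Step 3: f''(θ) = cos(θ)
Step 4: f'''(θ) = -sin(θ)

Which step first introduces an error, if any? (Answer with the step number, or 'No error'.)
Step 2

Step 2 is incorrect due to a wrong trig function.
The step shows: sin(θ)
The correct value should be: cos(θ)

Explanation: cos(θ) was incorrectly written as sin(θ): the term cos(θ) was incorrectly written as sin(θ)
The later steps are derived from this incorrect expression, so the error originates in Step 2.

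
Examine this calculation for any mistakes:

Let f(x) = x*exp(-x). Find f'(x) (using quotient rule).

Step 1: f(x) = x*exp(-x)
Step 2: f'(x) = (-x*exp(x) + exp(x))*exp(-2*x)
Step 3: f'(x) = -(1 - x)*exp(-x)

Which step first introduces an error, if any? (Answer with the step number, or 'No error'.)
Step 3

Step 3 is incorrect due to a sign flip.
The step shows: -(1 - x)*exp(-x)
The correct value should be: (1 - x)*exp(-x)

Explanation: The sign of the whole expression was flipped: the term (1 - x)*exp(-x) was incorrectly written as -(1 - x)*exp(-x)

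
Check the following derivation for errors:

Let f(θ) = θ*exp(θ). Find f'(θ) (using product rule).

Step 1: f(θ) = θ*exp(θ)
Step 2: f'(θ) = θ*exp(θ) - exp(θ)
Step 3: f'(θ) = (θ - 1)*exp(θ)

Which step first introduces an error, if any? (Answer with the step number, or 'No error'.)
Step 2

Step 2 is incorrect due to a sign flip.
The step shows: θ*exp(θ) - exp(θ)
The correct value should be: θ*exp(θ) + exp(θ)

Explanation: The sign of one term was flipped: the term exp(θ) was incorrectly written as -exp(θ)
The later steps are derived from this incorrect expression, so the error originates in Step 2.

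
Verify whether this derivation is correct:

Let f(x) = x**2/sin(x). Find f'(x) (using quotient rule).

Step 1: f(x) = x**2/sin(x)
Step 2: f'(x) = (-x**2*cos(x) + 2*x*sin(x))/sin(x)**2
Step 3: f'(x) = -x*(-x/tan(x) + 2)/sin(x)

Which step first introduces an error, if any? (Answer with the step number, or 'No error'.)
Step 3

Step 3 is incorrect due to a sign flip.
The step shows: -x*(-x/tan(x) + 2)/sin(x)
The correct value should be: x*(-x/tan(x) + 2)/sin(x)

Explanation: The sign of the whole expression was flipped: the term x*(-x/tan(x) + 2)/sin(x) was incorrectly written as -x*(-x/tan(x) + 2)/sin(x)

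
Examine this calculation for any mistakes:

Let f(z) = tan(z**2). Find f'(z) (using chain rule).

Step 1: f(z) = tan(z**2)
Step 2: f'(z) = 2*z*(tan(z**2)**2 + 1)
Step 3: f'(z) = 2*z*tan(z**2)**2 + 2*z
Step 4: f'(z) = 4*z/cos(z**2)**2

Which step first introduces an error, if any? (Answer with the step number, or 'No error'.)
Step 4

Step 4 is incorrect due to a wrong coefficient.
The step shows: 4*z/cos(z**2)**2
The correct value should be: 2*z/cos(z**2)**2

Explanation: The coefficient 2 was incorrectly written as 4: the term 2*z/cos(z**2)**2 was incorrectly written as 4*z/cos(z**2)**2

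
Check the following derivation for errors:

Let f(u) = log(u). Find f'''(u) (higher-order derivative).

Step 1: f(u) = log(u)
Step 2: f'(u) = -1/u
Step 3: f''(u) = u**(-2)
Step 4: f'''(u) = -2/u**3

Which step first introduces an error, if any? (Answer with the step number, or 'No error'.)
Step 2

Step 2 is incorrect due to a sign flip.
The step shows: -1/u
The correct value should be: 1/u

Explanation: The sign of the whole expression was flipped: the term 1/u was incorrectly written as -1/u
The later steps are derived from this incorrect expression, so the error originates in Step 2.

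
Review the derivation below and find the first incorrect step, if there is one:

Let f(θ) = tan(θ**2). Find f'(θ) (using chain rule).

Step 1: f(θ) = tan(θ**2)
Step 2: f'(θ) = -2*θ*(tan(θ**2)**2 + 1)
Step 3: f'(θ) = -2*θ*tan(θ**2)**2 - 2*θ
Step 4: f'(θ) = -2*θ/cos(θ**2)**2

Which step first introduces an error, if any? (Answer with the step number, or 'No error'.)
Step 2

Step 2 is incorrect due to a sign flip.
The step shows: -2*θ*(tan(θ**2)**2 + 1)
The correct value should be: 2*θ*(tan(θ**2)**2 + 1)

Explanation: The sign of the whole expression was flipped: the term 2*θ*(tan(θ**2)**2 + 1) was incorrectly written as -2*θ*(tan(θ**2)**2 + 1)
The later steps are derived from this incorrect expression, so the error originates in Step 2.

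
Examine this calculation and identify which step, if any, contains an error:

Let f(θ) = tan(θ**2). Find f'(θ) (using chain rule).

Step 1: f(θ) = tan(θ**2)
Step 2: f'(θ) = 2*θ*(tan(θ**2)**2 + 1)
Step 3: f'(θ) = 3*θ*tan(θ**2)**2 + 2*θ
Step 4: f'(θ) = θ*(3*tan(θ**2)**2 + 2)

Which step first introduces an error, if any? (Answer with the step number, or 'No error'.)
Step 3

Step 3 is incorrect due to a wrong coefficient.
The step shows: 3*θ*tan(θ**2)**2 + 2*θ
The correct value should be: 2*θ*tan(θ**2)**2 + 2*θ

Explanation: The coefficient 2 was incorrectly written as 3: the term 2*θ*tan(θ**2)**2 was incorrectly written as 3*θ*tan(θ**2)**2
The later steps are derived from this incorrect expression, so the error originates in Step 3.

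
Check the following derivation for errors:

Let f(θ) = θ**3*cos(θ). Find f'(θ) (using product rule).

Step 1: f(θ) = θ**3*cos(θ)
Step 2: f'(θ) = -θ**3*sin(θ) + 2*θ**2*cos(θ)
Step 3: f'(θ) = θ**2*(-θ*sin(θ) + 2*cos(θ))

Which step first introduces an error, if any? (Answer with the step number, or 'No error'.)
Step 2

Step 2 is incorrect due to a wrong coefficient.
The step shows: -θ**3*sin(θ) + 2*θ**2*cos(θ)
The correct value should be: -θ**3*sin(θ) + 3*θ**2*cos(θ)

Explanation: The coefficient 3 was incorrectly written as 2: the term 3*θ**2*cos(θ) was incorrectly written as 2*θ**2*cos(θ)
The later steps are derived from this incorrect expression, so the error originates in Step 2.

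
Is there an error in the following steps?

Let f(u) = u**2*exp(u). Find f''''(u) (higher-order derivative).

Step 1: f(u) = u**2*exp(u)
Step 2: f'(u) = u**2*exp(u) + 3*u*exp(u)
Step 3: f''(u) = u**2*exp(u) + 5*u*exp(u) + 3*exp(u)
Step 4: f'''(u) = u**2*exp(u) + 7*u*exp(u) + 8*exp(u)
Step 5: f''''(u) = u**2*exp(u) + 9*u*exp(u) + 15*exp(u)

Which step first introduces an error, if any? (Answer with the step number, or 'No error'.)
Step 2

Step 2 is incorrect due to a wrong coefficient.
The step shows: u**2*exp(u) + 3*u*exp(u)
The correct value should be: u**2*exp(u) + 2*u*exp(u)

Explanation: The coefficient 2 was incorrectly written as 3: the term 2*u*exp(u) was incorrectly written as 3*u*exp(u)
The later steps are derived from this incorrect expression, so the error originates in Step 2.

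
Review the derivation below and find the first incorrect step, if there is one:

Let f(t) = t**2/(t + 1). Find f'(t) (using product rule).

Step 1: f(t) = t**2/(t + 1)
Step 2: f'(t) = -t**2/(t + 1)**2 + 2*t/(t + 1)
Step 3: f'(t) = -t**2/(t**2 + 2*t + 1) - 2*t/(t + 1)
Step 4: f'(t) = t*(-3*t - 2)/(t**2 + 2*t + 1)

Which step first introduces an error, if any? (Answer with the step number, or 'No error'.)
Step 3

Step 3 is incorrect due to a sign flip.
The step shows: -t**2/(t**2 + 2*t + 1) - 2*t/(t + 1)
The correct value should be: -t**2/(t**2 + 2*t + 1) + 2*t/(t + 1)

Explanation: The sign of one term was flipped: the term 2*t/(t + 1) was incorrectly written as -2*t/(t + 1)
The later steps are derived from this incorrect expression, so the error originates in Step 3.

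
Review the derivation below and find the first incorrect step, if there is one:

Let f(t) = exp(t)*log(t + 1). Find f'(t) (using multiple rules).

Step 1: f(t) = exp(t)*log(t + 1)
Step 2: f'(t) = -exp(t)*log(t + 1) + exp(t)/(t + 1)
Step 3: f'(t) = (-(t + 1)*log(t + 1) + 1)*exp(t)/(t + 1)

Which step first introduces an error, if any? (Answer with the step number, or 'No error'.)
Step 2

Step 2 is incorrect due to a sign flip.
The step shows: -exp(t)*log(t + 1) + exp(t)/(t + 1)
The correct value should be: exp(t)*log(t + 1) + exp(t)/(t + 1)

Explanation: The sign of one term was flipped: the term exp(t)*log(t + 1) was incorrectly written as -exp(t)*log(t + 1)
The later steps are derived from this incorrect expression, so the error originates in Step 2.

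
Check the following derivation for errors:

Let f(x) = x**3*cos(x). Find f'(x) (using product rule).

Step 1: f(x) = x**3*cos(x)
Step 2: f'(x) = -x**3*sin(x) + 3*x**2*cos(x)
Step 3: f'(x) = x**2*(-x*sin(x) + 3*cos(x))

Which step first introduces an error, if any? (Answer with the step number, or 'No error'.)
No error

All steps in this derivation are correct.
The final answer f'(x) = x**2*(-x*sin(x) + 3*cos(x)) is valid.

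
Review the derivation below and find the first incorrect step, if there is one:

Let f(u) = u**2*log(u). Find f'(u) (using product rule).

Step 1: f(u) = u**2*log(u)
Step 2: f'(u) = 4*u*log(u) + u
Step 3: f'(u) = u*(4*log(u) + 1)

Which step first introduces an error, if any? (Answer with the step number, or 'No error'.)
Step 2

Step 2 is incorrect due to a wrong coefficient.
The step shows: 4*u*log(u) + u
The correct value should be: 2*u*log(u) + u

Explanation: The coefficient 2 was incorrectly written as 4: the term 2*u*log(u) was incorrectly written as 4*u*log(u)
The later steps are derived from this incorrect expression, so the error originates in Step 2.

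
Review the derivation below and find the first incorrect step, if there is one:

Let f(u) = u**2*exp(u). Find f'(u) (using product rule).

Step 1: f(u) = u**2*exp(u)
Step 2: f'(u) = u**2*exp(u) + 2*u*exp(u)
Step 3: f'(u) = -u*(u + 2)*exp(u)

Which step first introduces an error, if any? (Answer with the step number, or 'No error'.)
Step 3

Step 3 is incorrect due to a sign flip.
The step shows: -u*(u + 2)*exp(u)
The correct value should be: u*(u + 2)*exp(u)

Explanation: The sign of the whole expression was flipped: the term u*(u + 2)*exp(u) was incorrectly written as -u*(u + 2)*exp(u)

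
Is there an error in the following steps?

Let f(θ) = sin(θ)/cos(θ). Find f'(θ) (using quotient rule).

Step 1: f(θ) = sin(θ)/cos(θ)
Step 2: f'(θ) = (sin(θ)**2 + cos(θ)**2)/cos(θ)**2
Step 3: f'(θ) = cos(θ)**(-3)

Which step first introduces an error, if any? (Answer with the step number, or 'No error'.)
Step 3

Step 3 is incorrect due to a wrong exponent.
The step shows: cos(θ)**(-3)
The correct value should be: cos(θ)**(-2)

Explanation: The exponent -2 on cos(θ) was incorrectly written as -3: the term cos(θ)**(-2) was incorrectly written as cos(θ)**(-3)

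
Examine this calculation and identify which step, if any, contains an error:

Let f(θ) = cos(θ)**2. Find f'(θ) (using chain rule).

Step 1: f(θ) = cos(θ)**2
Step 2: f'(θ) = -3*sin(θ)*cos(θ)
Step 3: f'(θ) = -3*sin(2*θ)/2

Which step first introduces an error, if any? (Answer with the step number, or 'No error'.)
Step 2

Step 2 is incorrect due to a wrong coefficient.
The step shows: -3*sin(θ)*cos(θ)
The correct value should be: -2*sin(θ)*cos(θ)

Explanation: The coefficient -2 was incorrectly written as -3: the term -2*sin(θ)*cos(θ) was incorrectly written as -3*sin(θ)*cos(θ)
The later steps are derived from this incorrect expression, so the error originates in Step 2.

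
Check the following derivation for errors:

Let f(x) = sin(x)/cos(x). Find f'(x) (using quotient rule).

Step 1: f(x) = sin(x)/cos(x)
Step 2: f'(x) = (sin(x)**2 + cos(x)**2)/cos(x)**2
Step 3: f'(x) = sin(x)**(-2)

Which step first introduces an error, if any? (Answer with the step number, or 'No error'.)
Step 3

Step 3 is incorrect due to a wrong trig function.
The step shows: sin(x)**(-2)
The correct value should be: cos(x)**(-2)

Explanation: cos(x) was incorrectly written as sin(x): the term cos(x)**(-2) was incorrectly written as sin(x)**(-2)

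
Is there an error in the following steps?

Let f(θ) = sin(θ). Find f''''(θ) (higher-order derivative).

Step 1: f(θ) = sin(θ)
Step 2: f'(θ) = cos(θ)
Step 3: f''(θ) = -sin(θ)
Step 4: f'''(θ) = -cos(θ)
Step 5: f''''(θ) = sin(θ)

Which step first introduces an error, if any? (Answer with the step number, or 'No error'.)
No error

All steps in this derivation are correct.
The final answer f''''(θ) = sin(θ) is valid.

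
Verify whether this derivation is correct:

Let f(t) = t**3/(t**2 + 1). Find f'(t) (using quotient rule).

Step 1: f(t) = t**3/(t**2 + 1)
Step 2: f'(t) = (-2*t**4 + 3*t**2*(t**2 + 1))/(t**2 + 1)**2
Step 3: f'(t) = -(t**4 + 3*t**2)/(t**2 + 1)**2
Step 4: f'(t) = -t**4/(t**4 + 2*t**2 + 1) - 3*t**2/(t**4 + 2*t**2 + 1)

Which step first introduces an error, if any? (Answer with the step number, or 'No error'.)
Step 3

Step 3 is incorrect due to a sign flip.
The step shows: -(t**4 + 3*t**2)/(t**2 + 1)**2
The correct value should be: (t**4 + 3*t**2)/(t**2 + 1)**2

Explanation: The sign of the whole expression was flipped: the term (t**4 + 3*t**2)/(t**2 + 1)**2 was incorrectly written as -(t**4 + 3*t**2)/(t**2 + 1)**2
The later steps are derived from this incorrect expression, so the error originates in Step 3.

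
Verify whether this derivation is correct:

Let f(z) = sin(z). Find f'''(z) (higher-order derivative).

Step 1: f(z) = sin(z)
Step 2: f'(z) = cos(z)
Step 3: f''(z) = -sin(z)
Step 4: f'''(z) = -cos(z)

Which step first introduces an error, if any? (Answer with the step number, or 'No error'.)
No error

All steps in this derivation are correct.
The final answer f'''(z) = -cos(z) is valid.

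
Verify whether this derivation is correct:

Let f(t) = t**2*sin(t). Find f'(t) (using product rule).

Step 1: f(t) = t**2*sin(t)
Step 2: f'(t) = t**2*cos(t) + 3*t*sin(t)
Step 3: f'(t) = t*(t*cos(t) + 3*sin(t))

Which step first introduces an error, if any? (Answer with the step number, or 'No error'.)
Step 2

Step 2 is incorrect due to a wrong coefficient.
The step shows: t**2*cos(t) + 3*t*sin(t)
The correct value should be: t**2*cos(t) + 2*t*sin(t)

Explanation: The coefficient 2 was incorrectly written as 3: the term 2*t*sin(t) was incorrectly written as 3*t*sin(t)
The later steps are derived from this incorrect expression, so the error originates in Step 2.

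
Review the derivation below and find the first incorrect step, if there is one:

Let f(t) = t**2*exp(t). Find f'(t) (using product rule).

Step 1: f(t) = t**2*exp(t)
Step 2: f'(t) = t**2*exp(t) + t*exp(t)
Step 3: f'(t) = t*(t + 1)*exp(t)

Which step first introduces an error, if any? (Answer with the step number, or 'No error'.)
Step 2

Step 2 is incorrect due to a wrong coefficient.
The step shows: t**2*exp(t) + t*exp(t)
The correct value should be: t**2*exp(t) + 2*t*exp(t)

Explanation: The coefficient 2 was incorrectly written as 1: the term 2*t*exp(t) was incorrectly written as t*exp(t)
The later steps are derived from this incorrect expression, so the error originates in Step 2.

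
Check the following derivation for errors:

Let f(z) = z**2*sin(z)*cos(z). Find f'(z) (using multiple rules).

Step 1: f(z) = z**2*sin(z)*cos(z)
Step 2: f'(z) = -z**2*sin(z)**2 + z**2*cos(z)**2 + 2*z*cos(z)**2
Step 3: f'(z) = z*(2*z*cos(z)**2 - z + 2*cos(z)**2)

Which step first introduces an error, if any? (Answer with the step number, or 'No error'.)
Step 2

Step 2 is incorrect due to a wrong trig function.
The step shows: -z**2*sin(z)**2 + z**2*cos(z)**2 + 2*z*cos(z)**2
The correct value should be: -z**2*sin(z)**2 + z**2*cos(z)**2 + 2*z*sin(z)*cos(z)

Explanation: sin(z) was incorrectly written as cos(z): the term 2*z*sin(z)*cos(z) was incorrectly written as 2*z*cos(z)**2
The later steps are derived from this incorrect expression, so the error originates in Step 2.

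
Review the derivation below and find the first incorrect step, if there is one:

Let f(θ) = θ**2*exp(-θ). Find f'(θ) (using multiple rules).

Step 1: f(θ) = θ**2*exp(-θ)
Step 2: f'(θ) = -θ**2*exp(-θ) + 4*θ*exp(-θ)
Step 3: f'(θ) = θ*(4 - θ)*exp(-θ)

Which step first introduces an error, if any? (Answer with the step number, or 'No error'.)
Step 2

Step 2 is incorrect due to a wrong coefficient.
The step shows: -θ**2*exp(-θ) + 4*θ*exp(-θ)
The correct value should be: -θ**2*exp(-θ) + 2*θ*exp(-θ)

Explanation: The coefficient 2 was incorrectly written as 4: the term 2*θ*exp(-θ) was incorrectly written as 4*θ*exp(-θ)
The later steps are derived from this incorrect expression, so the error originates in Step 2.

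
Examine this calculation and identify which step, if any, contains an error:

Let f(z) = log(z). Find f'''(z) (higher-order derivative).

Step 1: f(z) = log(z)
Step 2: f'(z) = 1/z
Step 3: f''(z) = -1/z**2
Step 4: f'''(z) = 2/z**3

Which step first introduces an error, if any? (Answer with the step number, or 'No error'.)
No error

All steps in this derivation are correct.
The final answer f'''(z) = 2/z**3 is valid.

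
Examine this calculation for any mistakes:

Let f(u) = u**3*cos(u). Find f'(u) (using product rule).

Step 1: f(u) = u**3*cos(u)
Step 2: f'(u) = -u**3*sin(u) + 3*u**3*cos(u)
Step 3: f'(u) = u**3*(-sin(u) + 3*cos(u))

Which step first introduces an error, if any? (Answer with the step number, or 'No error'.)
Step 2

Step 2 is incorrect due to a wrong exponent.
The step shows: -u**3*sin(u) + 3*u**3*cos(u)
The correct value should be: -u**3*sin(u) + 3*u**2*cos(u)

Explanation: The exponent 2 on u was incorrectly written as 3: the term 3*u**2*cos(u) was incorrectly written as 3*u**3*cos(u)
The later steps are derived from this incorrect expression, so the error originates in Step 2.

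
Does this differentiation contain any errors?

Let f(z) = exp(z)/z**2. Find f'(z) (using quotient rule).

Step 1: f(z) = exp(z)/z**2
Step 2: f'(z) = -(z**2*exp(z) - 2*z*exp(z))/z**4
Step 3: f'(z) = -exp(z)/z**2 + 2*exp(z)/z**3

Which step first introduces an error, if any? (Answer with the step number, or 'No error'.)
Step 2

Step 2 is incorrect due to a sign flip.
The step shows: -(z**2*exp(z) - 2*z*exp(z))/z**4
The correct value should be: (z**2*exp(z) - 2*z*exp(z))/z**4

Explanation: The sign of the whole expression was flipped: the term (z**2*exp(z) - 2*z*exp(z))/z**4 was incorrectly written as -(z**2*exp(z) - 2*z*exp(z))/z**4
The later steps are derived from this incorrect expression, so the error originates in Step 2.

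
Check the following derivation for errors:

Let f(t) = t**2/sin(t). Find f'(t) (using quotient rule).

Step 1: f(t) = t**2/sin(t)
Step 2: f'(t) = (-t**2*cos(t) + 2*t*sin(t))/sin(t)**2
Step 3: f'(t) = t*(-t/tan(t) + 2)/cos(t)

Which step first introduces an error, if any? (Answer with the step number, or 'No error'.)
Step 3

Step 3 is incorrect due to a wrong trig function.
The step shows: t*(-t/tan(t) + 2)/cos(t)
The correct value should be: t*(-t/tan(t) + 2)/sin(t)

Explanation: sin(t) was incorrectly written as cos(t): the term t*(-t/tan(t) + 2)/sin(t) was incorrectly written as t*(-t/tan(t) + 2)/cos(t)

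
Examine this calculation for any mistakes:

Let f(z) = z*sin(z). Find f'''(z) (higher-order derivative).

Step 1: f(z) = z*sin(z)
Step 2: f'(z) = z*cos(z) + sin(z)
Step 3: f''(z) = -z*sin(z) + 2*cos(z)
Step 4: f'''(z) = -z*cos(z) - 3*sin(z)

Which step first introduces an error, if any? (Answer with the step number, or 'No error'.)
No error

All steps in this derivation are correct.
The final answer f'''(z) = -z*cos(z) - 3*sin(z) is valid.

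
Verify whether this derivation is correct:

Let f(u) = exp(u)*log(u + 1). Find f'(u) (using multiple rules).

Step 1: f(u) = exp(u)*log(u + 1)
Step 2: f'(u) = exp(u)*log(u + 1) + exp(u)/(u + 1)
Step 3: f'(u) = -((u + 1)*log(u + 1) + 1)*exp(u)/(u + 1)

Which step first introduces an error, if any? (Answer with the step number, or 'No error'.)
Step 3

Step 3 is incorrect due to a sign flip.
The step shows: -((u + 1)*log(u + 1) + 1)*exp(u)/(u + 1)
The correct value should be: ((u + 1)*log(u + 1) + 1)*exp(u)/(u + 1)

Explanation: The sign of the whole expression was flipped: the term ((u + 1)*log(u + 1) + 1)*exp(u)/(u + 1) was incorrectly written as -((u + 1)*log(u + 1) + 1)*exp(u)/(u + 1)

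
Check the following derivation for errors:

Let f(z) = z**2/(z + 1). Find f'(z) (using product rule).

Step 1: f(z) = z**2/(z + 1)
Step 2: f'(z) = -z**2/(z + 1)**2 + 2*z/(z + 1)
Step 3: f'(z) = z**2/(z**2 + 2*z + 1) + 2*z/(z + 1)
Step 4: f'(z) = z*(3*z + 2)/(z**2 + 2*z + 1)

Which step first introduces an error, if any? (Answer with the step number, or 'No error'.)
Step 3

Step 3 is incorrect due to a sign flip.
The step shows: z**2/(z**2 + 2*z + 1) + 2*z/(z + 1)
The correct value should be: -z**2/(z**2 + 2*z + 1) + 2*z/(z + 1)

Explanation: The sign of one term was flipped: the term -z**2/(z**2 + 2*z + 1) was incorrectly written as z**2/(z**2 + 2*z + 1)
The later steps are derived from this incorrect expression, so the error originates in Step 3.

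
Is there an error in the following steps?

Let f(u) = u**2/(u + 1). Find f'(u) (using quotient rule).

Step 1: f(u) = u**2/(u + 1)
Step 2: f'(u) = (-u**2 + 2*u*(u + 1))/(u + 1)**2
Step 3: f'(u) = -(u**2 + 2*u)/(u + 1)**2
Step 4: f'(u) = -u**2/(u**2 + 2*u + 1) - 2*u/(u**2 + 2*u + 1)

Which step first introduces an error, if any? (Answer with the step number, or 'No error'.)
Step 3

Step 3 is incorrect due to a sign flip.
The step shows: -(u**2 + 2*u)/(u + 1)**2
The correct value should be: (u**2 + 2*u)/(u + 1)**2

Explanation: The sign of the whole expression was flipped: the term (u**2 + 2*u)/(u + 1)**2 was incorrectly written as -(u**2 + 2*u)/(u + 1)**2
The later steps are derived from this incorrect expression, so the error originates in Step 3.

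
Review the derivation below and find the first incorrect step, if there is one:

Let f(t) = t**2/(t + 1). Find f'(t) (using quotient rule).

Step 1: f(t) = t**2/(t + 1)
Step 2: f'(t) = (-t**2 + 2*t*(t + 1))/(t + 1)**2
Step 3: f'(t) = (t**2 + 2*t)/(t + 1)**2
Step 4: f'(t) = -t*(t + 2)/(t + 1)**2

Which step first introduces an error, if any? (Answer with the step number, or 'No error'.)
Step 4

Step 4 is incorrect due to a sign flip.
The step shows: -t*(t + 2)/(t + 1)**2
The correct value should be: t*(t + 2)/(t + 1)**2

Explanation: The sign of the whole expression was flipped: the term t*(t + 2)/(t + 1)**2 was incorrectly written as -t*(t + 2)/(t + 1)**2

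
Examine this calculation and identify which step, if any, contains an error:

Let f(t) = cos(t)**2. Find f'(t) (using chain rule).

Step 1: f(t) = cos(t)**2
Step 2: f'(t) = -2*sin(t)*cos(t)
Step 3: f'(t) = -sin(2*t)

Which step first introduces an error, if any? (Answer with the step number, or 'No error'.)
No error

All steps in this derivation are correct.
The final answer f'(t) = -sin(2*t) is valid.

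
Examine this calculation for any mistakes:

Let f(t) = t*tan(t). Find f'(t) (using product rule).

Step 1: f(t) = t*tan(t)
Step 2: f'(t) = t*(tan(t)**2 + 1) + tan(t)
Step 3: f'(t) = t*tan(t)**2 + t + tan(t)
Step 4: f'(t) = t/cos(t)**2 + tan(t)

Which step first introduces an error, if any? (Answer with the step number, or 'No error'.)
No error

All steps in this derivation are correct.
The final answer f'(t) = t/cos(t)**2 + tan(t) is valid.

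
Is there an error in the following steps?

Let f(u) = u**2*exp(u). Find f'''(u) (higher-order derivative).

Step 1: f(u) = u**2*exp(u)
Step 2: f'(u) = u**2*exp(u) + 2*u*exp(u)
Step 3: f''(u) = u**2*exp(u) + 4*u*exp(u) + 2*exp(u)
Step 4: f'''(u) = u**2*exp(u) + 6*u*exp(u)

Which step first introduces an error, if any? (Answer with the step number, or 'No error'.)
Step 4

Step 4 is incorrect due to a dropped term.
The step shows: u**2*exp(u) + 6*u*exp(u)
The correct value should be: u**2*exp(u) + 6*u*exp(u) + 6*exp(u)

Explanation: A term was dropped: the term 6*exp(u) was incorrectly omitted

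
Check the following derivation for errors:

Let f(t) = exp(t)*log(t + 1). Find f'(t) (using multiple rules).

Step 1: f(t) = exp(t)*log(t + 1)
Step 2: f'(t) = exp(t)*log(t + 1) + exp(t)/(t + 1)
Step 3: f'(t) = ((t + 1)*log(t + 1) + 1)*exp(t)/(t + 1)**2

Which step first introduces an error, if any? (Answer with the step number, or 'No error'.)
Step 3

Step 3 is incorrect due to a wrong exponent.
The step shows: ((t + 1)*log(t + 1) + 1)*exp(t)/(t + 1)**2
The correct value should be: ((t + 1)*log(t + 1) + 1)*exp(t)/(t + 1)

Explanation: The exponent -1 on t + 1 was incorrectly written as -2: the term ((t + 1)*log(t + 1) + 1)*exp(t)/(t + 1) was incorrectly written as ((t + 1)*log(t + 1) + 1)*exp(t)/(t + 1)**2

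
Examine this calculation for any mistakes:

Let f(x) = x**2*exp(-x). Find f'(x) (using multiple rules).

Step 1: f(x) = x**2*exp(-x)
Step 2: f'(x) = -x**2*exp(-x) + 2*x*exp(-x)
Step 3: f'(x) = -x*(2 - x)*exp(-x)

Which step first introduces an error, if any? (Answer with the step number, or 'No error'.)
Step 3

Step 3 is incorrect due to a sign flip.
The step shows: -x*(2 - x)*exp(-x)
The correct value should be: x*(2 - x)*exp(-x)

Explanation: The sign of the whole expression was flipped: the term x*(2 - x)*exp(-x) was incorrectly written as -x*(2 - x)*exp(-x)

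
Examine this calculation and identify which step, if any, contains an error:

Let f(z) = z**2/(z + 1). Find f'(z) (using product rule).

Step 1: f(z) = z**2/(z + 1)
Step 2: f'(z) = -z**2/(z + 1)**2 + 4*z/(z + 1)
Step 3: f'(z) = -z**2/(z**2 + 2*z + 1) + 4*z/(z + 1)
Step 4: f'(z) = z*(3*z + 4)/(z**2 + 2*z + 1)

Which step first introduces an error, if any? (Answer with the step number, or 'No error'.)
Step 2

Step 2 is incorrect due to a wrong coefficient.
The step shows: -z**2/(z + 1)**2 + 4*z/(z + 1)
The correct value should be: -z**2/(z + 1)**2 + 2*z/(z + 1)

Explanation: The coefficient 2 was incorrectly written as 4: the term 2*z/(z + 1) was incorrectly written as 4*z/(z + 1)
The later steps are derived from this incorrect expression, so the error originates in Step 2.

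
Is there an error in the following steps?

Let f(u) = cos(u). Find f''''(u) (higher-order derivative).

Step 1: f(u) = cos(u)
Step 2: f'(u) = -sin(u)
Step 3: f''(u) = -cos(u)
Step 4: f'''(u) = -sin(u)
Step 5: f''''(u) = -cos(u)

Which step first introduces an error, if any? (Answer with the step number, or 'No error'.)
Step 4

Step 4 is incorrect due to a sign flip.
The step shows: -sin(u)
The correct value should be: sin(u)

Explanation: The sign of the whole expression was flipped: the term sin(u) was incorrectly written as -sin(u)
The later steps are derived from this incorrect expression, so the error originates in Step 4.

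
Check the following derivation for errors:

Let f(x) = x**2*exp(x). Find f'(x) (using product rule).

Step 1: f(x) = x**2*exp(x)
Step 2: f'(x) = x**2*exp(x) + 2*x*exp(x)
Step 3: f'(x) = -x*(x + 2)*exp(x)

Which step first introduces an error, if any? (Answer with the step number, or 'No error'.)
Step 3

Step 3 is incorrect due to a sign flip.
The step shows: -x*(x + 2)*exp(x)
The correct value should be: x*(x + 2)*exp(x)

Explanation: The sign of the whole expression was flipped: the term x*(x + 2)*exp(x) was incorrectly written as -x*(x + 2)*exp(x)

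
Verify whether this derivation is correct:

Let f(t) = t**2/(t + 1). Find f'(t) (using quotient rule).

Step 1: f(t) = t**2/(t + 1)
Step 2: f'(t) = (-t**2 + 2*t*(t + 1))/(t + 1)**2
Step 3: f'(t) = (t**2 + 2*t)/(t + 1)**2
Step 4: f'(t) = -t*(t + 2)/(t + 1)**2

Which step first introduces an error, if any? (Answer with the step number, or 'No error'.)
Step 4

Step 4 is incorrect due to a sign flip.
The step shows: -t*(t + 2)/(t + 1)**2
The correct value should be: t*(t + 2)/(t + 1)**2

Explanation: The sign of the whole expression was flipped: the term t*(t + 2)/(t + 1)**2 was incorrectly written as -t*(t + 2)/(t + 1)**2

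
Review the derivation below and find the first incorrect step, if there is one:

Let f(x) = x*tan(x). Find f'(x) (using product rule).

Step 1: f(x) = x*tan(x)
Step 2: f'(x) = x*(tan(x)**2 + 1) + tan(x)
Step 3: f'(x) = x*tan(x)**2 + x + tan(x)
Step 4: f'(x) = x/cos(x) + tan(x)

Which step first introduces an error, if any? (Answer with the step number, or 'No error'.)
Step 4

Step 4 is incorrect due to a wrong exponent.
The step shows: x/cos(x) + tan(x)
The correct value should be: x/cos(x)**2 + tan(x)

Explanation: The exponent -2 on cos(x) was incorrectly written as -1: the term x/cos(x)**2 was incorrectly written as x/cos(x)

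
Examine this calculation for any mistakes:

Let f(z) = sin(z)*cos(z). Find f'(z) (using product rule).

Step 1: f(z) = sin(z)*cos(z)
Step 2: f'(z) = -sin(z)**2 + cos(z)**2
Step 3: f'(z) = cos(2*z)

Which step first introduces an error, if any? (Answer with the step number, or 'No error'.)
No error

All steps in this derivation are correct.
The final answer f'(z) = cos(2*z) is valid.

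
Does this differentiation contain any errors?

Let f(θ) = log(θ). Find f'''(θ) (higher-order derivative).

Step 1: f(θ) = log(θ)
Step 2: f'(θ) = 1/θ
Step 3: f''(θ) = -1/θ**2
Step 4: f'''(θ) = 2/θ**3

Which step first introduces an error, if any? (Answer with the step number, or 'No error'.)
No error

All steps in this derivation are correct.
The final answer f'''(θ) = 2/θ**3 is valid.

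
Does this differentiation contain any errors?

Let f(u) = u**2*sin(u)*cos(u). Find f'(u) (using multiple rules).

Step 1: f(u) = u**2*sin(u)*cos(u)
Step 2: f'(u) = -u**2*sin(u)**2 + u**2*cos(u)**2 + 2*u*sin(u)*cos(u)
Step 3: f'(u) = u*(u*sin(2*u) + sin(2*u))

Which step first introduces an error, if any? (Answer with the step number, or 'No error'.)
Step 3

Step 3 is incorrect due to a wrong trig function.
The step shows: u*(u*sin(2*u) + sin(2*u))
The correct value should be: u*(u*cos(2*u) + sin(2*u))

Explanation: cos(2*u) was incorrectly written as sin(2*u): the term u*(u*cos(2*u) + sin(2*u)) was incorrectly written as u*(u*sin(2*u) + sin(2*u))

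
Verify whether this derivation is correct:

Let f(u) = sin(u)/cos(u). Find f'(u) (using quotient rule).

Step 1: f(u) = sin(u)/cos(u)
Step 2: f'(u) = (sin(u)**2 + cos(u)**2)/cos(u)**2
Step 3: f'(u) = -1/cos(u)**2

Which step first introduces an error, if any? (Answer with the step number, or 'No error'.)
Step 3

Step 3 is incorrect due to a sign flip.
The step shows: -1/cos(u)**2
The correct value should be: cos(u)**(-2)

Explanation: The sign of the whole expression was flipped: the term cos(u)**(-2) was incorrectly written as -1/cos(u)**2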